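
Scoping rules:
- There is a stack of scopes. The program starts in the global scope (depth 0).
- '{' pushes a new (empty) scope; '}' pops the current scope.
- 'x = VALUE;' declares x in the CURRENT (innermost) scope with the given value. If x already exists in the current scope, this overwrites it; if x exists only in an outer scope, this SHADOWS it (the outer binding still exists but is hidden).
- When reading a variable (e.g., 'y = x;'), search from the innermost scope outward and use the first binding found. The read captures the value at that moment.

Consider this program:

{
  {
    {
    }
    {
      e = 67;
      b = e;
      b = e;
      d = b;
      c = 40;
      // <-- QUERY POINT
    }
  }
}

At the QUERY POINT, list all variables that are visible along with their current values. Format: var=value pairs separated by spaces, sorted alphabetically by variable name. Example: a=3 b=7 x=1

Answer: b=67 c=40 d=67 e=67

Derivation:
Step 1: enter scope (depth=1)
Step 2: enter scope (depth=2)
Step 3: enter scope (depth=3)
Step 4: exit scope (depth=2)
Step 5: enter scope (depth=3)
Step 6: declare e=67 at depth 3
Step 7: declare b=(read e)=67 at depth 3
Step 8: declare b=(read e)=67 at depth 3
Step 9: declare d=(read b)=67 at depth 3
Step 10: declare c=40 at depth 3
Visible at query point: b=67 c=40 d=67 e=67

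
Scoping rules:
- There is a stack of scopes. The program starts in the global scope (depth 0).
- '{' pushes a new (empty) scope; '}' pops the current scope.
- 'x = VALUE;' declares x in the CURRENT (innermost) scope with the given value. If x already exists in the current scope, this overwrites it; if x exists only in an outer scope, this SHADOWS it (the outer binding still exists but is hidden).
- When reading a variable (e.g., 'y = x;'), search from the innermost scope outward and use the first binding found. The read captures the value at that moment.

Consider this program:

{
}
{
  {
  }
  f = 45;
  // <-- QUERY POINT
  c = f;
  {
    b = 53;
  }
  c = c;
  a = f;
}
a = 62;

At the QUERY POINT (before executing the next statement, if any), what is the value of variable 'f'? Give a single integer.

Step 1: enter scope (depth=1)
Step 2: exit scope (depth=0)
Step 3: enter scope (depth=1)
Step 4: enter scope (depth=2)
Step 5: exit scope (depth=1)
Step 6: declare f=45 at depth 1
Visible at query point: f=45

Answer: 45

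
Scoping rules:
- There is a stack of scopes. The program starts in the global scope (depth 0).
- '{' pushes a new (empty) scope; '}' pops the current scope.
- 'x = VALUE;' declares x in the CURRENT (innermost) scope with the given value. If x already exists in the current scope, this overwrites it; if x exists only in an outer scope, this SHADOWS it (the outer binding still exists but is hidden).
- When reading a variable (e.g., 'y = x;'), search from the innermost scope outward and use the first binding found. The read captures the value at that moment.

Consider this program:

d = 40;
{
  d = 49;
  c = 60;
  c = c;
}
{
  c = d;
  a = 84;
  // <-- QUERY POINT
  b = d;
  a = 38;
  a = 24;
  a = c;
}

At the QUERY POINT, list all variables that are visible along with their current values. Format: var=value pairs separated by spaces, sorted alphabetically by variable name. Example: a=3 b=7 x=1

Answer: a=84 c=40 d=40

Derivation:
Step 1: declare d=40 at depth 0
Step 2: enter scope (depth=1)
Step 3: declare d=49 at depth 1
Step 4: declare c=60 at depth 1
Step 5: declare c=(read c)=60 at depth 1
Step 6: exit scope (depth=0)
Step 7: enter scope (depth=1)
Step 8: declare c=(read d)=40 at depth 1
Step 9: declare a=84 at depth 1
Visible at query point: a=84 c=40 d=40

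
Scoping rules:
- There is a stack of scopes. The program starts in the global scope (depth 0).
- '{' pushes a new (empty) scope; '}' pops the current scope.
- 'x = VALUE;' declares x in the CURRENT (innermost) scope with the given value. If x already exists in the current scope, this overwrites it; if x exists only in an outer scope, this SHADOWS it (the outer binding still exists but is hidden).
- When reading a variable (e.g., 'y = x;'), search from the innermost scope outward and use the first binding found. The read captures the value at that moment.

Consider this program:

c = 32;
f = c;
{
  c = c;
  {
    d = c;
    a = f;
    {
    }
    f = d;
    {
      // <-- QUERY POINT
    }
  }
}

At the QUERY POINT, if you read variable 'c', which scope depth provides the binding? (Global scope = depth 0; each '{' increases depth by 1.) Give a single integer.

Answer: 1

Derivation:
Step 1: declare c=32 at depth 0
Step 2: declare f=(read c)=32 at depth 0
Step 3: enter scope (depth=1)
Step 4: declare c=(read c)=32 at depth 1
Step 5: enter scope (depth=2)
Step 6: declare d=(read c)=32 at depth 2
Step 7: declare a=(read f)=32 at depth 2
Step 8: enter scope (depth=3)
Step 9: exit scope (depth=2)
Step 10: declare f=(read d)=32 at depth 2
Step 11: enter scope (depth=3)
Visible at query point: a=32 c=32 d=32 f=32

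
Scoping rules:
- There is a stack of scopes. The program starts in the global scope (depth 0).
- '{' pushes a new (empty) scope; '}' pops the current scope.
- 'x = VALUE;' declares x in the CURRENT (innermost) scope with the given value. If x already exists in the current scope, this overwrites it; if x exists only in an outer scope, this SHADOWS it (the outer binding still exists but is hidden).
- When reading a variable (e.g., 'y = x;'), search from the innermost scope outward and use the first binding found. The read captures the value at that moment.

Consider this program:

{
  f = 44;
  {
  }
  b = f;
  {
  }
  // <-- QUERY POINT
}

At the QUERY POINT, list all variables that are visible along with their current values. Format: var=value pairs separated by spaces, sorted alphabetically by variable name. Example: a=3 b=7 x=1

Answer: b=44 f=44

Derivation:
Step 1: enter scope (depth=1)
Step 2: declare f=44 at depth 1
Step 3: enter scope (depth=2)
Step 4: exit scope (depth=1)
Step 5: declare b=(read f)=44 at depth 1
Step 6: enter scope (depth=2)
Step 7: exit scope (depth=1)
Visible at query point: b=44 f=44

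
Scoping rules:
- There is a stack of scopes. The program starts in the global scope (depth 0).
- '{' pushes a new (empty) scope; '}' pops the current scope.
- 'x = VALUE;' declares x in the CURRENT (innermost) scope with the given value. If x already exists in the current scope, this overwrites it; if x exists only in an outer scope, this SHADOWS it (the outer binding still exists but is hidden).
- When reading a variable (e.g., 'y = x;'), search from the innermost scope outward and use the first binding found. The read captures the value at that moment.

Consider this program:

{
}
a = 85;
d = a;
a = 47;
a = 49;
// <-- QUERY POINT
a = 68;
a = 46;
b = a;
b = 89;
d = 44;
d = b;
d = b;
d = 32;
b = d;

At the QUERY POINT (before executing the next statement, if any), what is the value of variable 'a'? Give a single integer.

Step 1: enter scope (depth=1)
Step 2: exit scope (depth=0)
Step 3: declare a=85 at depth 0
Step 4: declare d=(read a)=85 at depth 0
Step 5: declare a=47 at depth 0
Step 6: declare a=49 at depth 0
Visible at query point: a=49 d=85

Answer: 49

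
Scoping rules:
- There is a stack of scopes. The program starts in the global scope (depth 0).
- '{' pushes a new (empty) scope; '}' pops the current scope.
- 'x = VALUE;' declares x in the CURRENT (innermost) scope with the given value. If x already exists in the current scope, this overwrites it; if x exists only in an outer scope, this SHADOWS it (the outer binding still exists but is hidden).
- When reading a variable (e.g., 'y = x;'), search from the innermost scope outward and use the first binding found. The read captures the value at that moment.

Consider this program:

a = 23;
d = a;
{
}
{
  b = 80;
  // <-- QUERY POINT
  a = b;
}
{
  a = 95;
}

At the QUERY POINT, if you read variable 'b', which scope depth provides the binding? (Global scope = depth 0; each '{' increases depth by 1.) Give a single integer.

Step 1: declare a=23 at depth 0
Step 2: declare d=(read a)=23 at depth 0
Step 3: enter scope (depth=1)
Step 4: exit scope (depth=0)
Step 5: enter scope (depth=1)
Step 6: declare b=80 at depth 1
Visible at query point: a=23 b=80 d=23

Answer: 1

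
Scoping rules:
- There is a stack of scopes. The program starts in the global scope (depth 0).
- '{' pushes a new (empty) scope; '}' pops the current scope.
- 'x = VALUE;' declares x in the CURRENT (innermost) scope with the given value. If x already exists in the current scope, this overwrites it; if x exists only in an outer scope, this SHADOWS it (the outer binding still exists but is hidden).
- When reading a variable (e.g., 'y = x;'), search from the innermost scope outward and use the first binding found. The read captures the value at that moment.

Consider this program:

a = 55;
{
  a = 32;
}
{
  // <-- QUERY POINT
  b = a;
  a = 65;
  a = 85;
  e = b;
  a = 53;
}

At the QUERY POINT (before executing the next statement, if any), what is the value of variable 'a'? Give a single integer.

Step 1: declare a=55 at depth 0
Step 2: enter scope (depth=1)
Step 3: declare a=32 at depth 1
Step 4: exit scope (depth=0)
Step 5: enter scope (depth=1)
Visible at query point: a=55

Answer: 55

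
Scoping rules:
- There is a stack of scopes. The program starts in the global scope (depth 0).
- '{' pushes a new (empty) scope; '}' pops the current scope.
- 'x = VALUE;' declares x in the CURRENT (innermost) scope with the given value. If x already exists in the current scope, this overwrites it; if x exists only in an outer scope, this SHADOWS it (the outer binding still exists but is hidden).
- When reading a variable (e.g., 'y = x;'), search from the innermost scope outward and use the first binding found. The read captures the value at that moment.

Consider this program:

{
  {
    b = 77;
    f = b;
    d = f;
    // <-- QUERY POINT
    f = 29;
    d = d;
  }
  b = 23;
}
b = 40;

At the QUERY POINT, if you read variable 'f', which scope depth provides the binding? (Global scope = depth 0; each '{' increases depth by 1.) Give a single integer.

Step 1: enter scope (depth=1)
Step 2: enter scope (depth=2)
Step 3: declare b=77 at depth 2
Step 4: declare f=(read b)=77 at depth 2
Step 5: declare d=(read f)=77 at depth 2
Visible at query point: b=77 d=77 f=77

Answer: 2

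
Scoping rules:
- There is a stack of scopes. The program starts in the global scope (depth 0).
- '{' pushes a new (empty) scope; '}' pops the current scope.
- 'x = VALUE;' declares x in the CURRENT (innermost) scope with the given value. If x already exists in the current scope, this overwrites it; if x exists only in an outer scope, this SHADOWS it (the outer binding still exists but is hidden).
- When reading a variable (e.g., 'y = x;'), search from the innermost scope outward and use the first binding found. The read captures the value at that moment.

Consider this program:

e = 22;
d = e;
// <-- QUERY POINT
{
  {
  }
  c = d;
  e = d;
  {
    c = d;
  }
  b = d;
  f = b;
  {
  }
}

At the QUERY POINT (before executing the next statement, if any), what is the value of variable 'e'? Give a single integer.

Step 1: declare e=22 at depth 0
Step 2: declare d=(read e)=22 at depth 0
Visible at query point: d=22 e=22

Answer: 22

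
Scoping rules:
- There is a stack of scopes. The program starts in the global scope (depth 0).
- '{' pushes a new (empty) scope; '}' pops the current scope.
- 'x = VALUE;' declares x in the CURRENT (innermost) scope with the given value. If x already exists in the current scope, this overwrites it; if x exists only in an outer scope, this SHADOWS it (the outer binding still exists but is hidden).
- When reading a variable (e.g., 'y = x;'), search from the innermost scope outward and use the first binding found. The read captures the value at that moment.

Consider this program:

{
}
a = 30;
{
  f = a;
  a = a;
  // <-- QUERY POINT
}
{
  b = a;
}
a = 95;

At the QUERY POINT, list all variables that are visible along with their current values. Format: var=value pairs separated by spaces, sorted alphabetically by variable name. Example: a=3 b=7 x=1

Answer: a=30 f=30

Derivation:
Step 1: enter scope (depth=1)
Step 2: exit scope (depth=0)
Step 3: declare a=30 at depth 0
Step 4: enter scope (depth=1)
Step 5: declare f=(read a)=30 at depth 1
Step 6: declare a=(read a)=30 at depth 1
Visible at query point: a=30 f=30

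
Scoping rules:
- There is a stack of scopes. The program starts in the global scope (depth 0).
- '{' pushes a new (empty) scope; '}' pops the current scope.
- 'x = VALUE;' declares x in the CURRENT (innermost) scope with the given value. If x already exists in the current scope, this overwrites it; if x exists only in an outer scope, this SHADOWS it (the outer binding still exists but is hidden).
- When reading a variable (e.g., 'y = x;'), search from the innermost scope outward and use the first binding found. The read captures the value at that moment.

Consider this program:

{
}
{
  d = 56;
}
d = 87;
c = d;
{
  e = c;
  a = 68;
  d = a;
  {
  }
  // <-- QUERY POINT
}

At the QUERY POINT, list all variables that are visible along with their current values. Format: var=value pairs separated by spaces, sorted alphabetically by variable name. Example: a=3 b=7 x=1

Answer: a=68 c=87 d=68 e=87

Derivation:
Step 1: enter scope (depth=1)
Step 2: exit scope (depth=0)
Step 3: enter scope (depth=1)
Step 4: declare d=56 at depth 1
Step 5: exit scope (depth=0)
Step 6: declare d=87 at depth 0
Step 7: declare c=(read d)=87 at depth 0
Step 8: enter scope (depth=1)
Step 9: declare e=(read c)=87 at depth 1
Step 10: declare a=68 at depth 1
Step 11: declare d=(read a)=68 at depth 1
Step 12: enter scope (depth=2)
Step 13: exit scope (depth=1)
Visible at query point: a=68 c=87 d=68 e=87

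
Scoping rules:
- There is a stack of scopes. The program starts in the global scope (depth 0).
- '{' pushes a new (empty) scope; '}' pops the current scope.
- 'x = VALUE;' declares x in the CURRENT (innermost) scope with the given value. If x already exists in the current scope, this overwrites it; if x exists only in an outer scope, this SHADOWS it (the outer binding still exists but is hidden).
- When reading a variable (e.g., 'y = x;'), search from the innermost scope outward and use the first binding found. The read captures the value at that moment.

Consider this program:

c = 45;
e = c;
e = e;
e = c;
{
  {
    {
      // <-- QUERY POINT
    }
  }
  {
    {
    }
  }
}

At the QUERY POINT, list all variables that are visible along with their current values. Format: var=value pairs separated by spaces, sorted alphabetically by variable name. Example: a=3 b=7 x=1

Answer: c=45 e=45

Derivation:
Step 1: declare c=45 at depth 0
Step 2: declare e=(read c)=45 at depth 0
Step 3: declare e=(read e)=45 at depth 0
Step 4: declare e=(read c)=45 at depth 0
Step 5: enter scope (depth=1)
Step 6: enter scope (depth=2)
Step 7: enter scope (depth=3)
Visible at query point: c=45 e=45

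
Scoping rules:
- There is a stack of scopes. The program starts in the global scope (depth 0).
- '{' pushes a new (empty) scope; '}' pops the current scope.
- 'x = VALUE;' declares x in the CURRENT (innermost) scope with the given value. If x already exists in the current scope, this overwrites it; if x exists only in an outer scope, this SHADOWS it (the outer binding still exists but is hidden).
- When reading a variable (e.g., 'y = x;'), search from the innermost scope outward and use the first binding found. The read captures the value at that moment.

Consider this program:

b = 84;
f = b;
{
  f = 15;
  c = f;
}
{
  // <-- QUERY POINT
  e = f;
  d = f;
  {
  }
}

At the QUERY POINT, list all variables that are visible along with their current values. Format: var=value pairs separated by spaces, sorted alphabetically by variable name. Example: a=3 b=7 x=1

Step 1: declare b=84 at depth 0
Step 2: declare f=(read b)=84 at depth 0
Step 3: enter scope (depth=1)
Step 4: declare f=15 at depth 1
Step 5: declare c=(read f)=15 at depth 1
Step 6: exit scope (depth=0)
Step 7: enter scope (depth=1)
Visible at query point: b=84 f=84

Answer: b=84 f=84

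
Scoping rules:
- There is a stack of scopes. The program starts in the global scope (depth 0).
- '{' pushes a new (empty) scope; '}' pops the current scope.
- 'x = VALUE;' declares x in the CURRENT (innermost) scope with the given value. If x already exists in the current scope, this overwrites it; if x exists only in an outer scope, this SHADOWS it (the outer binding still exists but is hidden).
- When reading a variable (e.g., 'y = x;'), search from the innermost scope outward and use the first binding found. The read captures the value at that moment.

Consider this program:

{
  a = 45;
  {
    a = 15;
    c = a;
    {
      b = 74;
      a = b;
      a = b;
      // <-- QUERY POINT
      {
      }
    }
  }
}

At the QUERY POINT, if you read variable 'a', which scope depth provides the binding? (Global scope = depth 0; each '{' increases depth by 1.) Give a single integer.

Step 1: enter scope (depth=1)
Step 2: declare a=45 at depth 1
Step 3: enter scope (depth=2)
Step 4: declare a=15 at depth 2
Step 5: declare c=(read a)=15 at depth 2
Step 6: enter scope (depth=3)
Step 7: declare b=74 at depth 3
Step 8: declare a=(read b)=74 at depth 3
Step 9: declare a=(read b)=74 at depth 3
Visible at query point: a=74 b=74 c=15

Answer: 3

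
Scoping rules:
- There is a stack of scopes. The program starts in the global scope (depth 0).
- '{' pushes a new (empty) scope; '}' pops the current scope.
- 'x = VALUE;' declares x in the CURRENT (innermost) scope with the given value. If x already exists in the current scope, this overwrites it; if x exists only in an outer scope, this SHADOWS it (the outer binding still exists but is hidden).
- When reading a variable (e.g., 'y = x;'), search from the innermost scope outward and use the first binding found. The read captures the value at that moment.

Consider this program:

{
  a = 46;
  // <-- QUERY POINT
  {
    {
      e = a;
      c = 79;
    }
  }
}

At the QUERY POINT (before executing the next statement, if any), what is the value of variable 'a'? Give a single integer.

Step 1: enter scope (depth=1)
Step 2: declare a=46 at depth 1
Visible at query point: a=46

Answer: 46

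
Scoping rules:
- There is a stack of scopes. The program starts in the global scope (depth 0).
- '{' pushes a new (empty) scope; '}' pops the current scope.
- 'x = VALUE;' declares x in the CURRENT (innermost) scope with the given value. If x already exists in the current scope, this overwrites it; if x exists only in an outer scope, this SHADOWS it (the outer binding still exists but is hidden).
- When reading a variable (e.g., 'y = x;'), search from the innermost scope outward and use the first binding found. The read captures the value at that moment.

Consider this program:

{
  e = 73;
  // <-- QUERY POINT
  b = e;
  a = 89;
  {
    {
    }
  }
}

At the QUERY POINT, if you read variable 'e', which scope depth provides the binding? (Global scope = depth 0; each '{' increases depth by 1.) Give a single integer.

Step 1: enter scope (depth=1)
Step 2: declare e=73 at depth 1
Visible at query point: e=73

Answer: 1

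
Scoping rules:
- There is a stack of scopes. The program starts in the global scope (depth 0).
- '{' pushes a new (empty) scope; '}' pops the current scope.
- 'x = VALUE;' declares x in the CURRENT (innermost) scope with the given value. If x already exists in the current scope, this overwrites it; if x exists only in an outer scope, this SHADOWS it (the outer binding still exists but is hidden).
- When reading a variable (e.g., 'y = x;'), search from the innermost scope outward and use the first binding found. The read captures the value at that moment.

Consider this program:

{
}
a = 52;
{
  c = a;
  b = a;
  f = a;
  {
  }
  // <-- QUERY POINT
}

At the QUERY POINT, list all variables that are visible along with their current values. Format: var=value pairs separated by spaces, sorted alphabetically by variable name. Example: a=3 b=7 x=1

Step 1: enter scope (depth=1)
Step 2: exit scope (depth=0)
Step 3: declare a=52 at depth 0
Step 4: enter scope (depth=1)
Step 5: declare c=(read a)=52 at depth 1
Step 6: declare b=(read a)=52 at depth 1
Step 7: declare f=(read a)=52 at depth 1
Step 8: enter scope (depth=2)
Step 9: exit scope (depth=1)
Visible at query point: a=52 b=52 c=52 f=52

Answer: a=52 b=52 c=52 f=52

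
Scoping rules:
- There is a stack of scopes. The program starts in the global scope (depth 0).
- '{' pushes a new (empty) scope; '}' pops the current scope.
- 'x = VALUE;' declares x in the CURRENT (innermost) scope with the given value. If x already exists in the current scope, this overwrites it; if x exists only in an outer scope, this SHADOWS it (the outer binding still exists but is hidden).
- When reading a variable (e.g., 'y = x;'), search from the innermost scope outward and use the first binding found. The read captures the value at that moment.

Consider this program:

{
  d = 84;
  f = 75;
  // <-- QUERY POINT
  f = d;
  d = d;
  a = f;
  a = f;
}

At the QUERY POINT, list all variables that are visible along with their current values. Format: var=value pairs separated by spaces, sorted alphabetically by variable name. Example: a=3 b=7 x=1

Step 1: enter scope (depth=1)
Step 2: declare d=84 at depth 1
Step 3: declare f=75 at depth 1
Visible at query point: d=84 f=75

Answer: d=84 f=75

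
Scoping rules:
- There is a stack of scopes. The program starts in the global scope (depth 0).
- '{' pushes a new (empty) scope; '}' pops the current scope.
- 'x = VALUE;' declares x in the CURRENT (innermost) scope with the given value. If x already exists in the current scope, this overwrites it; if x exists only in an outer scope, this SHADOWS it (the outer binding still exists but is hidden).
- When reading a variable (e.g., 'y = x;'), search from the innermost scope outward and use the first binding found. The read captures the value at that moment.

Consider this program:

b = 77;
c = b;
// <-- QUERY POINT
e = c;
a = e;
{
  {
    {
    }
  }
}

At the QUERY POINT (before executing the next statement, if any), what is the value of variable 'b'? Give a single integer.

Step 1: declare b=77 at depth 0
Step 2: declare c=(read b)=77 at depth 0
Visible at query point: b=77 c=77

Answer: 77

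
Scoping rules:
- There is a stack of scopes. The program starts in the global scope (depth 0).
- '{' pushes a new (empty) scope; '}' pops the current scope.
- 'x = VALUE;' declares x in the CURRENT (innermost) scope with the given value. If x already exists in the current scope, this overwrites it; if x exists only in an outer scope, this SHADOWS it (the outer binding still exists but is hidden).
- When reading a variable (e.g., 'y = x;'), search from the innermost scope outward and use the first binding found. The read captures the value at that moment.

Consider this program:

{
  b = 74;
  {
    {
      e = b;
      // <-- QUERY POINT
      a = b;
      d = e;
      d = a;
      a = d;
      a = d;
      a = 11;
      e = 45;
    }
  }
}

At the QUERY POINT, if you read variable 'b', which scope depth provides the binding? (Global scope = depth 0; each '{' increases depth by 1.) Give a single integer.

Step 1: enter scope (depth=1)
Step 2: declare b=74 at depth 1
Step 3: enter scope (depth=2)
Step 4: enter scope (depth=3)
Step 5: declare e=(read b)=74 at depth 3
Visible at query point: b=74 e=74

Answer: 1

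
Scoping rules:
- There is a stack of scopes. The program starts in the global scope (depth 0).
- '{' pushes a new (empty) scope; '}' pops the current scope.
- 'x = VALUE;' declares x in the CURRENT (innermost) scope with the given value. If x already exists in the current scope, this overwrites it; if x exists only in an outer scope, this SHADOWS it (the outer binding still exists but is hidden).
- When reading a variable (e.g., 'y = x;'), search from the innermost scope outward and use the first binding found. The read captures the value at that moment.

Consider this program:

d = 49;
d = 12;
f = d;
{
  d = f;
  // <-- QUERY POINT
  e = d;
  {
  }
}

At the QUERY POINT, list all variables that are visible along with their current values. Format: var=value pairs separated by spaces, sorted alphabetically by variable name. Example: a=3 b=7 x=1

Step 1: declare d=49 at depth 0
Step 2: declare d=12 at depth 0
Step 3: declare f=(read d)=12 at depth 0
Step 4: enter scope (depth=1)
Step 5: declare d=(read f)=12 at depth 1
Visible at query point: d=12 f=12

Answer: d=12 f=12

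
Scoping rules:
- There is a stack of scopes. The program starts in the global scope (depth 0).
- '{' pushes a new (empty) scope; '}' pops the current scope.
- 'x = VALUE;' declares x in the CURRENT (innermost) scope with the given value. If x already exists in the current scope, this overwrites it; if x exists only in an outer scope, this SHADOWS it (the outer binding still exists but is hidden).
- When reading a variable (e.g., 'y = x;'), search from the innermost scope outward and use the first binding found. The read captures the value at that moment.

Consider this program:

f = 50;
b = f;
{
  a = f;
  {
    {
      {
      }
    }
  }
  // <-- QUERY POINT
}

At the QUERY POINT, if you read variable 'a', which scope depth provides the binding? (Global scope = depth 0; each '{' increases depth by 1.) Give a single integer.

Answer: 1

Derivation:
Step 1: declare f=50 at depth 0
Step 2: declare b=(read f)=50 at depth 0
Step 3: enter scope (depth=1)
Step 4: declare a=(read f)=50 at depth 1
Step 5: enter scope (depth=2)
Step 6: enter scope (depth=3)
Step 7: enter scope (depth=4)
Step 8: exit scope (depth=3)
Step 9: exit scope (depth=2)
Step 10: exit scope (depth=1)
Visible at query point: a=50 b=50 f=50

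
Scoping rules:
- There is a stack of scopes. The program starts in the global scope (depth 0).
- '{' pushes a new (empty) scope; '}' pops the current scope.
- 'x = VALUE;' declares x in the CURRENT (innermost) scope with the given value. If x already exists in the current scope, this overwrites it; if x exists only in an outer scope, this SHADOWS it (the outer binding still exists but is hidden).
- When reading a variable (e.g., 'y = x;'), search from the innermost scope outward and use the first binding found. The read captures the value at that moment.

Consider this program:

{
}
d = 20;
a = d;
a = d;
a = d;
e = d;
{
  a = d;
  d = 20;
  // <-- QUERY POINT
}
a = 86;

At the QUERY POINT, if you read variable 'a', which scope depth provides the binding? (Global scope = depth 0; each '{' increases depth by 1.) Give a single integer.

Step 1: enter scope (depth=1)
Step 2: exit scope (depth=0)
Step 3: declare d=20 at depth 0
Step 4: declare a=(read d)=20 at depth 0
Step 5: declare a=(read d)=20 at depth 0
Step 6: declare a=(read d)=20 at depth 0
Step 7: declare e=(read d)=20 at depth 0
Step 8: enter scope (depth=1)
Step 9: declare a=(read d)=20 at depth 1
Step 10: declare d=20 at depth 1
Visible at query point: a=20 d=20 e=20

Answer: 1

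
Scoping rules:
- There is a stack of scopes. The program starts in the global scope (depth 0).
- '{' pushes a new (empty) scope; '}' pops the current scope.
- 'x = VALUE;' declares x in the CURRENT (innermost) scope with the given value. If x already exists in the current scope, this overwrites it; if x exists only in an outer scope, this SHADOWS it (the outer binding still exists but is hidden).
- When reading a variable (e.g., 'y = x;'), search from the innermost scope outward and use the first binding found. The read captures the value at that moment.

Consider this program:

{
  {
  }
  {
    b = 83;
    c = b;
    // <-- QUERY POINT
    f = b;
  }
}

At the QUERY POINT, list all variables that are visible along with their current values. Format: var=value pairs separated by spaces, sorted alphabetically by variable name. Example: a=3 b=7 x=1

Answer: b=83 c=83

Derivation:
Step 1: enter scope (depth=1)
Step 2: enter scope (depth=2)
Step 3: exit scope (depth=1)
Step 4: enter scope (depth=2)
Step 5: declare b=83 at depth 2
Step 6: declare c=(read b)=83 at depth 2
Visible at query point: b=83 c=83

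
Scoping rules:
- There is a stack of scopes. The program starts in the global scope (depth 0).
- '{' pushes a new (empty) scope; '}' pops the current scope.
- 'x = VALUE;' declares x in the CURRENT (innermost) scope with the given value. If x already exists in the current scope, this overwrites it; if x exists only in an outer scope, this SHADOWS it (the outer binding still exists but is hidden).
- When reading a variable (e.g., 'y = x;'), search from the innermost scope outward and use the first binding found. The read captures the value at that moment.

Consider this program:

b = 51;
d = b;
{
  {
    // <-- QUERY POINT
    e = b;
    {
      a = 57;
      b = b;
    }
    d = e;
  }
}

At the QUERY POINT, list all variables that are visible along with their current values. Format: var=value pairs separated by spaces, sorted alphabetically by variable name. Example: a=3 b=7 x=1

Step 1: declare b=51 at depth 0
Step 2: declare d=(read b)=51 at depth 0
Step 3: enter scope (depth=1)
Step 4: enter scope (depth=2)
Visible at query point: b=51 d=51

Answer: b=51 d=51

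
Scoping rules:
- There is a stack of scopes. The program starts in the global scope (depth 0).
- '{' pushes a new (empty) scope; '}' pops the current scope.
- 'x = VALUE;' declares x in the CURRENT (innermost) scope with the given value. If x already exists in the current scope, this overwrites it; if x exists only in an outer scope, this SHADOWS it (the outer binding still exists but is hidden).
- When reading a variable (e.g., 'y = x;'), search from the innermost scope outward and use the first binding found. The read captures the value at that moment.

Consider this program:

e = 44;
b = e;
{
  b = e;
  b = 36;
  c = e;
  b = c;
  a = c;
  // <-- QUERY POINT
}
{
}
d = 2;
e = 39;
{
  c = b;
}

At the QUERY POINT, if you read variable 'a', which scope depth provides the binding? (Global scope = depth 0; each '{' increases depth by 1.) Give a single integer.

Answer: 1

Derivation:
Step 1: declare e=44 at depth 0
Step 2: declare b=(read e)=44 at depth 0
Step 3: enter scope (depth=1)
Step 4: declare b=(read e)=44 at depth 1
Step 5: declare b=36 at depth 1
Step 6: declare c=(read e)=44 at depth 1
Step 7: declare b=(read c)=44 at depth 1
Step 8: declare a=(read c)=44 at depth 1
Visible at query point: a=44 b=44 c=44 e=44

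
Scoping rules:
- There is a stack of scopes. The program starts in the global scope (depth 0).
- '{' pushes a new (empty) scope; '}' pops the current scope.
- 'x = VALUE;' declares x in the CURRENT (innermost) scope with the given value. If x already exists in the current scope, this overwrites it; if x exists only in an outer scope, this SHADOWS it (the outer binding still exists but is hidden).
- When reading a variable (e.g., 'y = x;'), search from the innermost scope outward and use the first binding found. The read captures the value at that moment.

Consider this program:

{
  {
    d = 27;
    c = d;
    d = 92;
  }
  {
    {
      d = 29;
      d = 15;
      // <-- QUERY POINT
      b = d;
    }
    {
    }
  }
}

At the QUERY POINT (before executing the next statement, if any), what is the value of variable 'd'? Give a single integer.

Step 1: enter scope (depth=1)
Step 2: enter scope (depth=2)
Step 3: declare d=27 at depth 2
Step 4: declare c=(read d)=27 at depth 2
Step 5: declare d=92 at depth 2
Step 6: exit scope (depth=1)
Step 7: enter scope (depth=2)
Step 8: enter scope (depth=3)
Step 9: declare d=29 at depth 3
Step 10: declare d=15 at depth 3
Visible at query point: d=15

Answer: 15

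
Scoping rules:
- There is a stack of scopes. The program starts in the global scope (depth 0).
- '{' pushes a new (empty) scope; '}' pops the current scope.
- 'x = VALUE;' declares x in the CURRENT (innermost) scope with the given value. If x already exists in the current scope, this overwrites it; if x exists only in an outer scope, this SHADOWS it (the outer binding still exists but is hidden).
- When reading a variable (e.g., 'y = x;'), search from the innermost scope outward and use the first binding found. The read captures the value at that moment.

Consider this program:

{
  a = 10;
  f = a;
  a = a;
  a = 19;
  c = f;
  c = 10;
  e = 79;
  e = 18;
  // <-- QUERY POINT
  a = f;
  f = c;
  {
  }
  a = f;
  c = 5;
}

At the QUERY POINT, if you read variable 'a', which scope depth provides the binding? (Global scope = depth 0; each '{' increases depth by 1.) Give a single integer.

Step 1: enter scope (depth=1)
Step 2: declare a=10 at depth 1
Step 3: declare f=(read a)=10 at depth 1
Step 4: declare a=(read a)=10 at depth 1
Step 5: declare a=19 at depth 1
Step 6: declare c=(read f)=10 at depth 1
Step 7: declare c=10 at depth 1
Step 8: declare e=79 at depth 1
Step 9: declare e=18 at depth 1
Visible at query point: a=19 c=10 e=18 f=10

Answer: 1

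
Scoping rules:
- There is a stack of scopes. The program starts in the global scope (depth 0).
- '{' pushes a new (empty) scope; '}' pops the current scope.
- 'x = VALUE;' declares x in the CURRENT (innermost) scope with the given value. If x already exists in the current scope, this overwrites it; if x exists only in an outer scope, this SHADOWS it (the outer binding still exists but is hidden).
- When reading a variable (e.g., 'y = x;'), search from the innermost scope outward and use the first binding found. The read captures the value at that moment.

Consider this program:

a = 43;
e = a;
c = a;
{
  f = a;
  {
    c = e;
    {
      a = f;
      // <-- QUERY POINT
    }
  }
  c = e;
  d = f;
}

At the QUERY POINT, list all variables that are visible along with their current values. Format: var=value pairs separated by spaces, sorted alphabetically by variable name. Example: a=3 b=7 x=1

Answer: a=43 c=43 e=43 f=43

Derivation:
Step 1: declare a=43 at depth 0
Step 2: declare e=(read a)=43 at depth 0
Step 3: declare c=(read a)=43 at depth 0
Step 4: enter scope (depth=1)
Step 5: declare f=(read a)=43 at depth 1
Step 6: enter scope (depth=2)
Step 7: declare c=(read e)=43 at depth 2
Step 8: enter scope (depth=3)
Step 9: declare a=(read f)=43 at depth 3
Visible at query point: a=43 c=43 e=43 f=43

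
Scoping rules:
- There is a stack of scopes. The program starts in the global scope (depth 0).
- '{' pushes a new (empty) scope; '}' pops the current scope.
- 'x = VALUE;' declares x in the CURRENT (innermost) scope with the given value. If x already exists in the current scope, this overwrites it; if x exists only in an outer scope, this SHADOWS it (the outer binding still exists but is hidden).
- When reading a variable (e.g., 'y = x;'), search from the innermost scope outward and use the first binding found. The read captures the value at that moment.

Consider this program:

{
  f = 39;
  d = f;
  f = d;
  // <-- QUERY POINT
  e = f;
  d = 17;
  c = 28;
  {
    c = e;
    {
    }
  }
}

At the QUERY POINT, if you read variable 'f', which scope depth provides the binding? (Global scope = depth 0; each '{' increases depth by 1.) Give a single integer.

Answer: 1

Derivation:
Step 1: enter scope (depth=1)
Step 2: declare f=39 at depth 1
Step 3: declare d=(read f)=39 at depth 1
Step 4: declare f=(read d)=39 at depth 1
Visible at query point: d=39 f=39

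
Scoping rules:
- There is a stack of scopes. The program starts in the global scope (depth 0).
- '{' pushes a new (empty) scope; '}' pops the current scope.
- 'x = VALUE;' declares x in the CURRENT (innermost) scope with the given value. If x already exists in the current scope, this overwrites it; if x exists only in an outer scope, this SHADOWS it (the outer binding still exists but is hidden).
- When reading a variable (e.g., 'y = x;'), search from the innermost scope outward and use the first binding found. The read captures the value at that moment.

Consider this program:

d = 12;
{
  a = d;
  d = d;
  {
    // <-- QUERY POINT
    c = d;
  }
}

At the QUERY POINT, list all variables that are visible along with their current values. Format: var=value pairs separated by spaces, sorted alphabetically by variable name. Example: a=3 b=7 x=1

Step 1: declare d=12 at depth 0
Step 2: enter scope (depth=1)
Step 3: declare a=(read d)=12 at depth 1
Step 4: declare d=(read d)=12 at depth 1
Step 5: enter scope (depth=2)
Visible at query point: a=12 d=12

Answer: a=12 d=12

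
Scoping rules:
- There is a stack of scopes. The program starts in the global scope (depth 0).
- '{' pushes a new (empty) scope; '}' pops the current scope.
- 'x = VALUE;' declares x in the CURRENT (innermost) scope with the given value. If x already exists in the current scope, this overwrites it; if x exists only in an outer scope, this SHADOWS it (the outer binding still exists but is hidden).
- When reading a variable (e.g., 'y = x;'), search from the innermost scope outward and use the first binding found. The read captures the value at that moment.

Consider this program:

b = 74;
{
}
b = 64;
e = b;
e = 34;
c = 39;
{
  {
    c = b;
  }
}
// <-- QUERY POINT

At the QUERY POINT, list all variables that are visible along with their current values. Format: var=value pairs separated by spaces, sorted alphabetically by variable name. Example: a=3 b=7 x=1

Step 1: declare b=74 at depth 0
Step 2: enter scope (depth=1)
Step 3: exit scope (depth=0)
Step 4: declare b=64 at depth 0
Step 5: declare e=(read b)=64 at depth 0
Step 6: declare e=34 at depth 0
Step 7: declare c=39 at depth 0
Step 8: enter scope (depth=1)
Step 9: enter scope (depth=2)
Step 10: declare c=(read b)=64 at depth 2
Step 11: exit scope (depth=1)
Step 12: exit scope (depth=0)
Visible at query point: b=64 c=39 e=34

Answer: b=64 c=39 e=34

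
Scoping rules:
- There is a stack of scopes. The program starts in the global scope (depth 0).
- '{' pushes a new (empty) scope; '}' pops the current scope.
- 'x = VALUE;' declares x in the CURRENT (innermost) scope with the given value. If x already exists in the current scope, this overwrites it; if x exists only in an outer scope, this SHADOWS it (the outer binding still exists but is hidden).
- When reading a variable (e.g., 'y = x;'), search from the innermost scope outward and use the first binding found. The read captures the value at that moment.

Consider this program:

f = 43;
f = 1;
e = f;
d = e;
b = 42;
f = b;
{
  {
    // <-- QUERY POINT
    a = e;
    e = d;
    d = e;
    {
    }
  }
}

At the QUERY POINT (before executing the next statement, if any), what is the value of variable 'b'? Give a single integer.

Answer: 42

Derivation:
Step 1: declare f=43 at depth 0
Step 2: declare f=1 at depth 0
Step 3: declare e=(read f)=1 at depth 0
Step 4: declare d=(read e)=1 at depth 0
Step 5: declare b=42 at depth 0
Step 6: declare f=(read b)=42 at depth 0
Step 7: enter scope (depth=1)
Step 8: enter scope (depth=2)
Visible at query point: b=42 d=1 e=1 f=42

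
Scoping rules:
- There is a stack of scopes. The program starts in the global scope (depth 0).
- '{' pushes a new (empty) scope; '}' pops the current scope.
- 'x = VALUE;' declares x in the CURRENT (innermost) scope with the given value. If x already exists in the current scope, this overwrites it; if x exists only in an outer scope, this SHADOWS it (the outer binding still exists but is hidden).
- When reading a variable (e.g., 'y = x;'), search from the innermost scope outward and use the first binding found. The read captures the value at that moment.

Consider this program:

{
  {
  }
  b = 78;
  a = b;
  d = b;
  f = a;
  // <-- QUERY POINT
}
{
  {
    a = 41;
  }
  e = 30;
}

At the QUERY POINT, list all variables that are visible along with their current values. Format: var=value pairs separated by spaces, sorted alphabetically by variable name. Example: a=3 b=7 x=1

Step 1: enter scope (depth=1)
Step 2: enter scope (depth=2)
Step 3: exit scope (depth=1)
Step 4: declare b=78 at depth 1
Step 5: declare a=(read b)=78 at depth 1
Step 6: declare d=(read b)=78 at depth 1
Step 7: declare f=(read a)=78 at depth 1
Visible at query point: a=78 b=78 d=78 f=78

Answer: a=78 b=78 d=78 f=78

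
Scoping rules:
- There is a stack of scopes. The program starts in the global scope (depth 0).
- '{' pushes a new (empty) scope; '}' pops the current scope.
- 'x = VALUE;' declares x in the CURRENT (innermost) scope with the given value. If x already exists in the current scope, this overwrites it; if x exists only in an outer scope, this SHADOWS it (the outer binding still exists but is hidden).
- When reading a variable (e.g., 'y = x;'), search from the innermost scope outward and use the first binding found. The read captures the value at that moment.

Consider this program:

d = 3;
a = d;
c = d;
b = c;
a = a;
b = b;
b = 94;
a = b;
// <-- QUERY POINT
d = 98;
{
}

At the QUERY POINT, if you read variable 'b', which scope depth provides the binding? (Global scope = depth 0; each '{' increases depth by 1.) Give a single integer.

Step 1: declare d=3 at depth 0
Step 2: declare a=(read d)=3 at depth 0
Step 3: declare c=(read d)=3 at depth 0
Step 4: declare b=(read c)=3 at depth 0
Step 5: declare a=(read a)=3 at depth 0
Step 6: declare b=(read b)=3 at depth 0
Step 7: declare b=94 at depth 0
Step 8: declare a=(read b)=94 at depth 0
Visible at query point: a=94 b=94 c=3 d=3

Answer: 0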